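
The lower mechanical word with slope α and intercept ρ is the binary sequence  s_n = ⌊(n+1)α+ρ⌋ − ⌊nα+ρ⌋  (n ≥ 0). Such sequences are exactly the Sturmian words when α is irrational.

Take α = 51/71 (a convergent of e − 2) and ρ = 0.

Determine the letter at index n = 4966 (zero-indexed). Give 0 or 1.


(n+1)α + ρ = (4967·51) / 71 = 253317/71
nα + ρ     = (4966·51) / 71 = 253266/71
⌊253317/71⌋ = 3567,  ⌊253266/71⌋ = 3567
s_{4966} = 3567 − 3567 = 0

0


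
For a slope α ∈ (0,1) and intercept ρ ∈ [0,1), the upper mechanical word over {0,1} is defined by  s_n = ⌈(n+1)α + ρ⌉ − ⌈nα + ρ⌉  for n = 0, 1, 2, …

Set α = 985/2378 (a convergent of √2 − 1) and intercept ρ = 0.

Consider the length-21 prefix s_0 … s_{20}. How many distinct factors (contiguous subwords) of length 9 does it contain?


10

t_n = ⌈(n·985)/2378⌉ for n = 0 … 21:
  n=0…9: ⌈0/2378⌉=0 ⌈985/2378⌉=1 ⌈1970/2378⌉=1 ⌈2955/2378⌉=2 ⌈3940/2378⌉=2 ⌈4925/2378⌉=3 ⌈5910/2378⌉=3 ⌈6895/2378⌉=3 ⌈7880/2378⌉=4 ⌈8865/2378⌉=4
  n=10…19: ⌈9850/2378⌉=5 ⌈10835/2378⌉=5 ⌈11820/2378⌉=5 ⌈12805/2378⌉=6 ⌈13790/2378⌉=6 ⌈14775/2378⌉=7 ⌈15760/2378⌉=7 ⌈16745/2378⌉=8 ⌈17730/2378⌉=8 ⌈18715/2378⌉=8
  n=20…21: ⌈19700/2378⌉=9 ⌈20685/2378⌉=9
s_n = t_(n+1) − t_n for n = 0 … 20 gives
prefix = 101010010100101010010
slide a length-9 window over [0..8] … [12..20] (13 windows); first occurrence of each distinct factor:
  [  0..  8] 101010010
  [  1..  9] 010100101
  [  2.. 10] 101001010
  [  3.. 11] 010010100
  [  4.. 12] 100101001
  [  5.. 13] 001010010
  [  8.. 16] 010010101
  [  9.. 17] 100101010
  [ 10.. 18] 001010100
  [ 11.. 19] 010101001
  (the other 3 windows repeat one of these)
distinct factors: {001010010, 001010100, 010010100, 010010101, 010100101, 010101001, 100101001, 100101010, 101001010, 101010010}
count = 10  (Sturmian bound for length 9 is 10)


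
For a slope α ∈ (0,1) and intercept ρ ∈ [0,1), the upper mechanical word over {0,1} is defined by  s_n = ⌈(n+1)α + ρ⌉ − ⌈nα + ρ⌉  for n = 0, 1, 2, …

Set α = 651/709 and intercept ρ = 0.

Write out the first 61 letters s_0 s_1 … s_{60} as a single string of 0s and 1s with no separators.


1111111111110111111111110111111111110111111111110111111111111

n=0: ⌈(1·651)/709⌉ − ⌈(0·651)/709⌉ = ⌈651/709⌉ − ⌈0/709⌉ = 1 − 0 = 1
n=1: ⌈(2·651)/709⌉ − ⌈(1·651)/709⌉ = ⌈1302/709⌉ − ⌈651/709⌉ = 2 − 1 = 1
n=2: ⌈(3·651)/709⌉ − ⌈(2·651)/709⌉ = ⌈1953/709⌉ − ⌈1302/709⌉ = 3 − 2 = 1
n=3: ⌈(4·651)/709⌉ − ⌈(3·651)/709⌉ = ⌈2604/709⌉ − ⌈1953/709⌉ = 4 − 3 = 1
n=4: ⌈(5·651)/709⌉ − ⌈(4·651)/709⌉ = ⌈3255/709⌉ − ⌈2604/709⌉ = 5 − 4 = 1
n=5: ⌈(6·651)/709⌉ − ⌈(5·651)/709⌉ = ⌈3906/709⌉ − ⌈3255/709⌉ = 6 − 5 = 1
n=6: ⌈(7·651)/709⌉ − ⌈(6·651)/709⌉ = ⌈4557/709⌉ − ⌈3906/709⌉ = 7 − 6 = 1
n=7: ⌈(8·651)/709⌉ − ⌈(7·651)/709⌉ = ⌈5208/709⌉ − ⌈4557/709⌉ = 8 − 7 = 1
n=8: ⌈(9·651)/709⌉ − ⌈(8·651)/709⌉ = ⌈5859/709⌉ − ⌈5208/709⌉ = 9 − 8 = 1
n=9: ⌈(10·651)/709⌉ − ⌈(9·651)/709⌉ = ⌈6510/709⌉ − ⌈5859/709⌉ = 10 − 9 = 1
n=10: ⌈(11·651)/709⌉ − ⌈(10·651)/709⌉ = ⌈7161/709⌉ − ⌈6510/709⌉ = 11 − 10 = 1
n=11: ⌈(12·651)/709⌉ − ⌈(11·651)/709⌉ = ⌈7812/709⌉ − ⌈7161/709⌉ = 12 − 11 = 1
n=12: ⌈(13·651)/709⌉ − ⌈(12·651)/709⌉ = ⌈8463/709⌉ − ⌈7812/709⌉ = 12 − 12 = 0
n=13: ⌈(14·651)/709⌉ − ⌈(13·651)/709⌉ = ⌈9114/709⌉ − ⌈8463/709⌉ = 13 − 12 = 1
n=14: ⌈(15·651)/709⌉ − ⌈(14·651)/709⌉ = ⌈9765/709⌉ − ⌈9114/709⌉ = 14 − 13 = 1
n=15: ⌈(16·651)/709⌉ − ⌈(15·651)/709⌉ = ⌈10416/709⌉ − ⌈9765/709⌉ = 15 − 14 = 1
n=16: ⌈(17·651)/709⌉ − ⌈(16·651)/709⌉ = ⌈11067/709⌉ − ⌈10416/709⌉ = 16 − 15 = 1
n=17: ⌈(18·651)/709⌉ − ⌈(17·651)/709⌉ = ⌈11718/709⌉ − ⌈11067/709⌉ = 17 − 16 = 1
n=18: ⌈(19·651)/709⌉ − ⌈(18·651)/709⌉ = ⌈12369/709⌉ − ⌈11718/709⌉ = 18 − 17 = 1
n=19: ⌈(20·651)/709⌉ − ⌈(19·651)/709⌉ = ⌈13020/709⌉ − ⌈12369/709⌉ = 19 − 18 = 1
n=20: ⌈(21·651)/709⌉ − ⌈(20·651)/709⌉ = ⌈13671/709⌉ − ⌈13020/709⌉ = 20 − 19 = 1
n=21: ⌈(22·651)/709⌉ − ⌈(21·651)/709⌉ = ⌈14322/709⌉ − ⌈13671/709⌉ = 21 − 20 = 1
n=22: ⌈(23·651)/709⌉ − ⌈(22·651)/709⌉ = ⌈14973/709⌉ − ⌈14322/709⌉ = 22 − 21 = 1
n=23: ⌈(24·651)/709⌉ − ⌈(23·651)/709⌉ = ⌈15624/709⌉ − ⌈14973/709⌉ = 23 − 22 = 1
n=24: ⌈(25·651)/709⌉ − ⌈(24·651)/709⌉ = ⌈16275/709⌉ − ⌈15624/709⌉ = 23 − 23 = 0
n=25: ⌈(26·651)/709⌉ − ⌈(25·651)/709⌉ = ⌈16926/709⌉ − ⌈16275/709⌉ = 24 − 23 = 1
n=26: ⌈(27·651)/709⌉ − ⌈(26·651)/709⌉ = ⌈17577/709⌉ − ⌈16926/709⌉ = 25 − 24 = 1
n=27: ⌈(28·651)/709⌉ − ⌈(27·651)/709⌉ = ⌈18228/709⌉ − ⌈17577/709⌉ = 26 − 25 = 1
n=28: ⌈(29·651)/709⌉ − ⌈(28·651)/709⌉ = ⌈18879/709⌉ − ⌈18228/709⌉ = 27 − 26 = 1
n=29: ⌈(30·651)/709⌉ − ⌈(29·651)/709⌉ = ⌈19530/709⌉ − ⌈18879/709⌉ = 28 − 27 = 1
n=30: ⌈(31·651)/709⌉ − ⌈(30·651)/709⌉ = ⌈20181/709⌉ − ⌈19530/709⌉ = 29 − 28 = 1
n=31: ⌈(32·651)/709⌉ − ⌈(31·651)/709⌉ = ⌈20832/709⌉ − ⌈20181/709⌉ = 30 − 29 = 1
n=32: ⌈(33·651)/709⌉ − ⌈(32·651)/709⌉ = ⌈21483/709⌉ − ⌈20832/709⌉ = 31 − 30 = 1
n=33: ⌈(34·651)/709⌉ − ⌈(33·651)/709⌉ = ⌈22134/709⌉ − ⌈21483/709⌉ = 32 − 31 = 1
n=34: ⌈(35·651)/709⌉ − ⌈(34·651)/709⌉ = ⌈22785/709⌉ − ⌈22134/709⌉ = 33 − 32 = 1
n=35: ⌈(36·651)/709⌉ − ⌈(35·651)/709⌉ = ⌈23436/709⌉ − ⌈22785/709⌉ = 34 − 33 = 1
n=36: ⌈(37·651)/709⌉ − ⌈(36·651)/709⌉ = ⌈24087/709⌉ − ⌈23436/709⌉ = 34 − 34 = 0
n=37: ⌈(38·651)/709⌉ − ⌈(37·651)/709⌉ = ⌈24738/709⌉ − ⌈24087/709⌉ = 35 − 34 = 1
n=38: ⌈(39·651)/709⌉ − ⌈(38·651)/709⌉ = ⌈25389/709⌉ − ⌈24738/709⌉ = 36 − 35 = 1
n=39: ⌈(40·651)/709⌉ − ⌈(39·651)/709⌉ = ⌈26040/709⌉ − ⌈25389/709⌉ = 37 − 36 = 1
n=40: ⌈(41·651)/709⌉ − ⌈(40·651)/709⌉ = ⌈26691/709⌉ − ⌈26040/709⌉ = 38 − 37 = 1
n=41: ⌈(42·651)/709⌉ − ⌈(41·651)/709⌉ = ⌈27342/709⌉ − ⌈26691/709⌉ = 39 − 38 = 1
n=42: ⌈(43·651)/709⌉ − ⌈(42·651)/709⌉ = ⌈27993/709⌉ − ⌈27342/709⌉ = 40 − 39 = 1
n=43: ⌈(44·651)/709⌉ − ⌈(43·651)/709⌉ = ⌈28644/709⌉ − ⌈27993/709⌉ = 41 − 40 = 1
n=44: ⌈(45·651)/709⌉ − ⌈(44·651)/709⌉ = ⌈29295/709⌉ − ⌈28644/709⌉ = 42 − 41 = 1
n=45: ⌈(46·651)/709⌉ − ⌈(45·651)/709⌉ = ⌈29946/709⌉ − ⌈29295/709⌉ = 43 − 42 = 1
n=46: ⌈(47·651)/709⌉ − ⌈(46·651)/709⌉ = ⌈30597/709⌉ − ⌈29946/709⌉ = 44 − 43 = 1
n=47: ⌈(48·651)/709⌉ − ⌈(47·651)/709⌉ = ⌈31248/709⌉ − ⌈30597/709⌉ = 45 − 44 = 1
n=48: ⌈(49·651)/709⌉ − ⌈(48·651)/709⌉ = ⌈31899/709⌉ − ⌈31248/709⌉ = 45 − 45 = 0
n=49: ⌈(50·651)/709⌉ − ⌈(49·651)/709⌉ = ⌈32550/709⌉ − ⌈31899/709⌉ = 46 − 45 = 1
n=50: ⌈(51·651)/709⌉ − ⌈(50·651)/709⌉ = ⌈33201/709⌉ − ⌈32550/709⌉ = 47 − 46 = 1
n=51: ⌈(52·651)/709⌉ − ⌈(51·651)/709⌉ = ⌈33852/709⌉ − ⌈33201/709⌉ = 48 − 47 = 1
n=52: ⌈(53·651)/709⌉ − ⌈(52·651)/709⌉ = ⌈34503/709⌉ − ⌈33852/709⌉ = 49 − 48 = 1
n=53: ⌈(54·651)/709⌉ − ⌈(53·651)/709⌉ = ⌈35154/709⌉ − ⌈34503/709⌉ = 50 − 49 = 1
n=54: ⌈(55·651)/709⌉ − ⌈(54·651)/709⌉ = ⌈35805/709⌉ − ⌈35154/709⌉ = 51 − 50 = 1
n=55: ⌈(56·651)/709⌉ − ⌈(55·651)/709⌉ = ⌈36456/709⌉ − ⌈35805/709⌉ = 52 − 51 = 1
n=56: ⌈(57·651)/709⌉ − ⌈(56·651)/709⌉ = ⌈37107/709⌉ − ⌈36456/709⌉ = 53 − 52 = 1
n=57: ⌈(58·651)/709⌉ − ⌈(57·651)/709⌉ = ⌈37758/709⌉ − ⌈37107/709⌉ = 54 − 53 = 1
n=58: ⌈(59·651)/709⌉ − ⌈(58·651)/709⌉ = ⌈38409/709⌉ − ⌈37758/709⌉ = 55 − 54 = 1
n=59: ⌈(60·651)/709⌉ − ⌈(59·651)/709⌉ = ⌈39060/709⌉ − ⌈38409/709⌉ = 56 − 55 = 1
n=60: ⌈(61·651)/709⌉ − ⌈(60·651)/709⌉ = ⌈39711/709⌉ − ⌈39060/709⌉ = 57 − 56 = 1


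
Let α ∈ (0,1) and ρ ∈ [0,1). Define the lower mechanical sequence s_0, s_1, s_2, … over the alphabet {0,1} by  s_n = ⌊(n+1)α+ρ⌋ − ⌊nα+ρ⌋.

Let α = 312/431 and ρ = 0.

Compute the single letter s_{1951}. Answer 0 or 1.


1

(n+1)α + ρ = (1952·312) / 431 = 609024/431
nα + ρ     = (1951·312) / 431 = 608712/431
⌊609024/431⌋ = 1413,  ⌊608712/431⌋ = 1412
s_{1951} = 1413 − 1412 = 1


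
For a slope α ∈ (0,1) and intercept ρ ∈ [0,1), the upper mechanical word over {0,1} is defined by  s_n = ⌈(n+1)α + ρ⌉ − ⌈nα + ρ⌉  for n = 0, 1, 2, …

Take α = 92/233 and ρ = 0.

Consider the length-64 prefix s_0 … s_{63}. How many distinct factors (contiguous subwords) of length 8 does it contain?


t_n = ⌈(n·92)/233⌉ for n = 0 … 64:
  n=0…9: ⌈0/233⌉=0 ⌈92/233⌉=1 ⌈184/233⌉=1 ⌈276/233⌉=2 ⌈368/233⌉=2 ⌈460/233⌉=2 ⌈552/233⌉=3 ⌈644/233⌉=3 ⌈736/233⌉=4 ⌈828/233⌉=4
  n=10…19: ⌈920/233⌉=4 ⌈1012/233⌉=5 ⌈1104/233⌉=5 ⌈1196/233⌉=6 ⌈1288/233⌉=6 ⌈1380/233⌉=6 ⌈1472/233⌉=7 ⌈1564/233⌉=7 ⌈1656/233⌉=8 ⌈1748/233⌉=8
  n=20…29: ⌈1840/233⌉=8 ⌈1932/233⌉=9 ⌈2024/233⌉=9 ⌈2116/233⌉=10 ⌈2208/233⌉=10 ⌈2300/233⌉=10 ⌈2392/233⌉=11 ⌈2484/233⌉=11 ⌈2576/233⌉=12 ⌈2668/233⌉=12
  n=30…39: ⌈2760/233⌉=12 ⌈2852/233⌉=13 ⌈2944/233⌉=13 ⌈3036/233⌉=14 ⌈3128/233⌉=14 ⌈3220/233⌉=14 ⌈3312/233⌉=15 ⌈3404/233⌉=15 ⌈3496/233⌉=16 ⌈3588/233⌉=16
  n=40…49: ⌈3680/233⌉=16 ⌈3772/233⌉=17 ⌈3864/233⌉=17 ⌈3956/233⌉=17 ⌈4048/233⌉=18 ⌈4140/233⌉=18 ⌈4232/233⌉=19 ⌈4324/233⌉=19 ⌈4416/233⌉=19 ⌈4508/233⌉=20
  n=50…59: ⌈4600/233⌉=20 ⌈4692/233⌉=21 ⌈4784/233⌉=21 ⌈4876/233⌉=21 ⌈4968/233⌉=22 ⌈5060/233⌉=22 ⌈5152/233⌉=23 ⌈5244/233⌉=23 ⌈5336/233⌉=23 ⌈5428/233⌉=24
  n=60…64: ⌈5520/233⌉=24 ⌈5612/233⌉=25 ⌈5704/233⌉=25 ⌈5796/233⌉=25 ⌈5888/233⌉=26
s_n = t_(n+1) − t_n for n = 0 … 63 gives
prefix = 1010010100101001010010100101001010010100100101001010010100101001
slide a length-8 window over [0..7] … [56..63] (57 windows); first occurrence of each distinct factor:
  [  0..  7] 10100101
  [  1..  8] 01001010
  [  2..  9] 10010100
  [  3.. 10] 00101001
  [  4.. 11] 01010010
  [ 35.. 42] 10100100
  [ 36.. 43] 01001001
  [ 37.. 44] 10010010
  [ 38.. 45] 00100101
  (the other 48 windows repeat one of these)
distinct factors: {00100101, 00101001, 01001001, 01001010, 01010010, 10010010, 10010100, 10100100, 10100101}
count = 9  (Sturmian bound for length 8 is 9)

9


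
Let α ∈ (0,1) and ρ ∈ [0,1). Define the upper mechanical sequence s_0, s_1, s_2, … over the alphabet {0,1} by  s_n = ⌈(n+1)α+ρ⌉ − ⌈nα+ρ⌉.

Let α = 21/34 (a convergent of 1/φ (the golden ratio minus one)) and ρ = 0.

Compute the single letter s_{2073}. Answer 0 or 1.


(n+1)α + ρ = (2074·21) / 34 = 43554/34
nα + ρ     = (2073·21) / 34 = 43533/34
⌈43554/34⌉ = 1281,  ⌈43533/34⌉ = 1281
s_{2073} = 1281 − 1281 = 0

0


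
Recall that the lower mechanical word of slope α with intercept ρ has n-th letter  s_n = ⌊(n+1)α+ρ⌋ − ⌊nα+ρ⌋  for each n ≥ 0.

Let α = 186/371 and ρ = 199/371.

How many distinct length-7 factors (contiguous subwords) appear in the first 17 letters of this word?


2

t_n = ⌊(n·186+199)/371⌋ for n = 0 … 17:
  n=0…9: ⌊199/371⌋=0 ⌊385/371⌋=1 ⌊571/371⌋=1 ⌊757/371⌋=2 ⌊943/371⌋=2 ⌊1129/371⌋=3 ⌊1315/371⌋=3 ⌊1501/371⌋=4 ⌊1687/371⌋=4 ⌊1873/371⌋=5
  n=10…17: ⌊2059/371⌋=5 ⌊2245/371⌋=6 ⌊2431/371⌋=6 ⌊2617/371⌋=7 ⌊2803/371⌋=7 ⌊2989/371⌋=8 ⌊3175/371⌋=8 ⌊3361/371⌋=9
s_n = t_(n+1) − t_n for n = 0 … 16 gives
prefix = 10101010101010101
slide a length-7 window over [0..6] … [10..16] (11 windows); first occurrence of each distinct factor:
  [  0..  6] 1010101
  [  1..  7] 0101010
  (the other 9 windows repeat one of these)
distinct factors: {0101010, 1010101}
count = 2  (Sturmian bound for length 7 is 8)


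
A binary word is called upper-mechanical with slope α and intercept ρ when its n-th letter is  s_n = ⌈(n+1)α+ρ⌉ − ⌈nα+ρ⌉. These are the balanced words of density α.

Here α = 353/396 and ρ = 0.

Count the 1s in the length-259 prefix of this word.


231

#1s = Σ_{n=0}^{258} s_n = Σ_{n=0}^{258} (⌈(n+1)α+ρ⌉ − ⌈nα+ρ⌉)
the sum telescopes: every ⌈nα+ρ⌉ with 0 < n < 259 appears once with + and once with −, leaving ⌈259α+ρ⌉ − ⌈0·α+ρ⌉
259α + ρ = (259·353) / 396 = 91427/396
ρ = 0/396
⌈91427/396⌉ = 231,  ⌈0/396⌉ = 0
#1s = 231 − 0 = 231


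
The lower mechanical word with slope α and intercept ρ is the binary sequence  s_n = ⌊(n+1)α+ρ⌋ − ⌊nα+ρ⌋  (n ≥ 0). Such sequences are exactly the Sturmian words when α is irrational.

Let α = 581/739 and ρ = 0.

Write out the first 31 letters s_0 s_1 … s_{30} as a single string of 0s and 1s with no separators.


0111011110111101110111101111011

n=0: ⌊(1·581)/739⌋ − ⌊(0·581)/739⌋ = ⌊581/739⌋ − ⌊0/739⌋ = 0 − 0 = 0
n=1: ⌊(2·581)/739⌋ − ⌊(1·581)/739⌋ = ⌊1162/739⌋ − ⌊581/739⌋ = 1 − 0 = 1
n=2: ⌊(3·581)/739⌋ − ⌊(2·581)/739⌋ = ⌊1743/739⌋ − ⌊1162/739⌋ = 2 − 1 = 1
n=3: ⌊(4·581)/739⌋ − ⌊(3·581)/739⌋ = ⌊2324/739⌋ − ⌊1743/739⌋ = 3 − 2 = 1
n=4: ⌊(5·581)/739⌋ − ⌊(4·581)/739⌋ = ⌊2905/739⌋ − ⌊2324/739⌋ = 3 − 3 = 0
n=5: ⌊(6·581)/739⌋ − ⌊(5·581)/739⌋ = ⌊3486/739⌋ − ⌊2905/739⌋ = 4 − 3 = 1
n=6: ⌊(7·581)/739⌋ − ⌊(6·581)/739⌋ = ⌊4067/739⌋ − ⌊3486/739⌋ = 5 − 4 = 1
n=7: ⌊(8·581)/739⌋ − ⌊(7·581)/739⌋ = ⌊4648/739⌋ − ⌊4067/739⌋ = 6 − 5 = 1
n=8: ⌊(9·581)/739⌋ − ⌊(8·581)/739⌋ = ⌊5229/739⌋ − ⌊4648/739⌋ = 7 − 6 = 1
n=9: ⌊(10·581)/739⌋ − ⌊(9·581)/739⌋ = ⌊5810/739⌋ − ⌊5229/739⌋ = 7 − 7 = 0
n=10: ⌊(11·581)/739⌋ − ⌊(10·581)/739⌋ = ⌊6391/739⌋ − ⌊5810/739⌋ = 8 − 7 = 1
n=11: ⌊(12·581)/739⌋ − ⌊(11·581)/739⌋ = ⌊6972/739⌋ − ⌊6391/739⌋ = 9 − 8 = 1
n=12: ⌊(13·581)/739⌋ − ⌊(12·581)/739⌋ = ⌊7553/739⌋ − ⌊6972/739⌋ = 10 − 9 = 1
n=13: ⌊(14·581)/739⌋ − ⌊(13·581)/739⌋ = ⌊8134/739⌋ − ⌊7553/739⌋ = 11 − 10 = 1
n=14: ⌊(15·581)/739⌋ − ⌊(14·581)/739⌋ = ⌊8715/739⌋ − ⌊8134/739⌋ = 11 − 11 = 0
n=15: ⌊(16·581)/739⌋ − ⌊(15·581)/739⌋ = ⌊9296/739⌋ − ⌊8715/739⌋ = 12 − 11 = 1
n=16: ⌊(17·581)/739⌋ − ⌊(16·581)/739⌋ = ⌊9877/739⌋ − ⌊9296/739⌋ = 13 − 12 = 1
n=17: ⌊(18·581)/739⌋ − ⌊(17·581)/739⌋ = ⌊10458/739⌋ − ⌊9877/739⌋ = 14 − 13 = 1
n=18: ⌊(19·581)/739⌋ − ⌊(18·581)/739⌋ = ⌊11039/739⌋ − ⌊10458/739⌋ = 14 − 14 = 0
n=19: ⌊(20·581)/739⌋ − ⌊(19·581)/739⌋ = ⌊11620/739⌋ − ⌊11039/739⌋ = 15 − 14 = 1
n=20: ⌊(21·581)/739⌋ − ⌊(20·581)/739⌋ = ⌊12201/739⌋ − ⌊11620/739⌋ = 16 − 15 = 1
n=21: ⌊(22·581)/739⌋ − ⌊(21·581)/739⌋ = ⌊12782/739⌋ − ⌊12201/739⌋ = 17 − 16 = 1
n=22: ⌊(23·581)/739⌋ − ⌊(22·581)/739⌋ = ⌊13363/739⌋ − ⌊12782/739⌋ = 18 − 17 = 1
n=23: ⌊(24·581)/739⌋ − ⌊(23·581)/739⌋ = ⌊13944/739⌋ − ⌊13363/739⌋ = 18 − 18 = 0
n=24: ⌊(25·581)/739⌋ − ⌊(24·581)/739⌋ = ⌊14525/739⌋ − ⌊13944/739⌋ = 19 − 18 = 1
n=25: ⌊(26·581)/739⌋ − ⌊(25·581)/739⌋ = ⌊15106/739⌋ − ⌊14525/739⌋ = 20 − 19 = 1
n=26: ⌊(27·581)/739⌋ − ⌊(26·581)/739⌋ = ⌊15687/739⌋ − ⌊15106/739⌋ = 21 − 20 = 1
n=27: ⌊(28·581)/739⌋ − ⌊(27·581)/739⌋ = ⌊16268/739⌋ − ⌊15687/739⌋ = 22 − 21 = 1
n=28: ⌊(29·581)/739⌋ − ⌊(28·581)/739⌋ = ⌊16849/739⌋ − ⌊16268/739⌋ = 22 − 22 = 0
n=29: ⌊(30·581)/739⌋ − ⌊(29·581)/739⌋ = ⌊17430/739⌋ − ⌊16849/739⌋ = 23 − 22 = 1
n=30: ⌊(31·581)/739⌋ − ⌊(30·581)/739⌋ = ⌊18011/739⌋ − ⌊17430/739⌋ = 24 − 23 = 1


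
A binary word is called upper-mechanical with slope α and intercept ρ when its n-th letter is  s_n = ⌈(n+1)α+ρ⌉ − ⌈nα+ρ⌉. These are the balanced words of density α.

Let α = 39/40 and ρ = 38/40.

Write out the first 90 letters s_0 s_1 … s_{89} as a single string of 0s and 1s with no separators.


n=0: ⌈(1·39+38)/40⌉ − ⌈(0·39+38)/40⌉ = ⌈77/40⌉ − ⌈38/40⌉ = 2 − 1 = 1
n=1: ⌈(2·39+38)/40⌉ − ⌈(1·39+38)/40⌉ = ⌈116/40⌉ − ⌈77/40⌉ = 3 − 2 = 1
n=2: ⌈(3·39+38)/40⌉ − ⌈(2·39+38)/40⌉ = ⌈155/40⌉ − ⌈116/40⌉ = 4 − 3 = 1
n=3: ⌈(4·39+38)/40⌉ − ⌈(3·39+38)/40⌉ = ⌈194/40⌉ − ⌈155/40⌉ = 5 − 4 = 1
n=4: ⌈(5·39+38)/40⌉ − ⌈(4·39+38)/40⌉ = ⌈233/40⌉ − ⌈194/40⌉ = 6 − 5 = 1
n=5: ⌈(6·39+38)/40⌉ − ⌈(5·39+38)/40⌉ = ⌈272/40⌉ − ⌈233/40⌉ = 7 − 6 = 1
n=6: ⌈(7·39+38)/40⌉ − ⌈(6·39+38)/40⌉ = ⌈311/40⌉ − ⌈272/40⌉ = 8 − 7 = 1
n=7: ⌈(8·39+38)/40⌉ − ⌈(7·39+38)/40⌉ = ⌈350/40⌉ − ⌈311/40⌉ = 9 − 8 = 1
n=8: ⌈(9·39+38)/40⌉ − ⌈(8·39+38)/40⌉ = ⌈389/40⌉ − ⌈350/40⌉ = 10 − 9 = 1
n=9: ⌈(10·39+38)/40⌉ − ⌈(9·39+38)/40⌉ = ⌈428/40⌉ − ⌈389/40⌉ = 11 − 10 = 1
n=10: ⌈(11·39+38)/40⌉ − ⌈(10·39+38)/40⌉ = ⌈467/40⌉ − ⌈428/40⌉ = 12 − 11 = 1
n=11: ⌈(12·39+38)/40⌉ − ⌈(11·39+38)/40⌉ = ⌈506/40⌉ − ⌈467/40⌉ = 13 − 12 = 1
n=12: ⌈(13·39+38)/40⌉ − ⌈(12·39+38)/40⌉ = ⌈545/40⌉ − ⌈506/40⌉ = 14 − 13 = 1
n=13: ⌈(14·39+38)/40⌉ − ⌈(13·39+38)/40⌉ = ⌈584/40⌉ − ⌈545/40⌉ = 15 − 14 = 1
n=14: ⌈(15·39+38)/40⌉ − ⌈(14·39+38)/40⌉ = ⌈623/40⌉ − ⌈584/40⌉ = 16 − 15 = 1
n=15: ⌈(16·39+38)/40⌉ − ⌈(15·39+38)/40⌉ = ⌈662/40⌉ − ⌈623/40⌉ = 17 − 16 = 1
n=16: ⌈(17·39+38)/40⌉ − ⌈(16·39+38)/40⌉ = ⌈701/40⌉ − ⌈662/40⌉ = 18 − 17 = 1
n=17: ⌈(18·39+38)/40⌉ − ⌈(17·39+38)/40⌉ = ⌈740/40⌉ − ⌈701/40⌉ = 19 − 18 = 1
n=18: ⌈(19·39+38)/40⌉ − ⌈(18·39+38)/40⌉ = ⌈779/40⌉ − ⌈740/40⌉ = 20 − 19 = 1
n=19: ⌈(20·39+38)/40⌉ − ⌈(19·39+38)/40⌉ = ⌈818/40⌉ − ⌈779/40⌉ = 21 − 20 = 1
n=20: ⌈(21·39+38)/40⌉ − ⌈(20·39+38)/40⌉ = ⌈857/40⌉ − ⌈818/40⌉ = 22 − 21 = 1
n=21: ⌈(22·39+38)/40⌉ − ⌈(21·39+38)/40⌉ = ⌈896/40⌉ − ⌈857/40⌉ = 23 − 22 = 1
n=22: ⌈(23·39+38)/40⌉ − ⌈(22·39+38)/40⌉ = ⌈935/40⌉ − ⌈896/40⌉ = 24 − 23 = 1
n=23: ⌈(24·39+38)/40⌉ − ⌈(23·39+38)/40⌉ = ⌈974/40⌉ − ⌈935/40⌉ = 25 − 24 = 1
n=24: ⌈(25·39+38)/40⌉ − ⌈(24·39+38)/40⌉ = ⌈1013/40⌉ − ⌈974/40⌉ = 26 − 25 = 1
n=25: ⌈(26·39+38)/40⌉ − ⌈(25·39+38)/40⌉ = ⌈1052/40⌉ − ⌈1013/40⌉ = 27 − 26 = 1
n=26: ⌈(27·39+38)/40⌉ − ⌈(26·39+38)/40⌉ = ⌈1091/40⌉ − ⌈1052/40⌉ = 28 − 27 = 1
n=27: ⌈(28·39+38)/40⌉ − ⌈(27·39+38)/40⌉ = ⌈1130/40⌉ − ⌈1091/40⌉ = 29 − 28 = 1
n=28: ⌈(29·39+38)/40⌉ − ⌈(28·39+38)/40⌉ = ⌈1169/40⌉ − ⌈1130/40⌉ = 30 − 29 = 1
n=29: ⌈(30·39+38)/40⌉ − ⌈(29·39+38)/40⌉ = ⌈1208/40⌉ − ⌈1169/40⌉ = 31 − 30 = 1
n=30: ⌈(31·39+38)/40⌉ − ⌈(30·39+38)/40⌉ = ⌈1247/40⌉ − ⌈1208/40⌉ = 32 − 31 = 1
n=31: ⌈(32·39+38)/40⌉ − ⌈(31·39+38)/40⌉ = ⌈1286/40⌉ − ⌈1247/40⌉ = 33 − 32 = 1
n=32: ⌈(33·39+38)/40⌉ − ⌈(32·39+38)/40⌉ = ⌈1325/40⌉ − ⌈1286/40⌉ = 34 − 33 = 1
n=33: ⌈(34·39+38)/40⌉ − ⌈(33·39+38)/40⌉ = ⌈1364/40⌉ − ⌈1325/40⌉ = 35 − 34 = 1
n=34: ⌈(35·39+38)/40⌉ − ⌈(34·39+38)/40⌉ = ⌈1403/40⌉ − ⌈1364/40⌉ = 36 − 35 = 1
n=35: ⌈(36·39+38)/40⌉ − ⌈(35·39+38)/40⌉ = ⌈1442/40⌉ − ⌈1403/40⌉ = 37 − 36 = 1
n=36: ⌈(37·39+38)/40⌉ − ⌈(36·39+38)/40⌉ = ⌈1481/40⌉ − ⌈1442/40⌉ = 38 − 37 = 1
n=37: ⌈(38·39+38)/40⌉ − ⌈(37·39+38)/40⌉ = ⌈1520/40⌉ − ⌈1481/40⌉ = 38 − 38 = 0
n=38: ⌈(39·39+38)/40⌉ − ⌈(38·39+38)/40⌉ = ⌈1559/40⌉ − ⌈1520/40⌉ = 39 − 38 = 1
n=39: ⌈(40·39+38)/40⌉ − ⌈(39·39+38)/40⌉ = ⌈1598/40⌉ − ⌈1559/40⌉ = 40 − 39 = 1
n=40: ⌈(41·39+38)/40⌉ − ⌈(40·39+38)/40⌉ = ⌈1637/40⌉ − ⌈1598/40⌉ = 41 − 40 = 1
n=41: ⌈(42·39+38)/40⌉ − ⌈(41·39+38)/40⌉ = ⌈1676/40⌉ − ⌈1637/40⌉ = 42 − 41 = 1
n=42: ⌈(43·39+38)/40⌉ − ⌈(42·39+38)/40⌉ = ⌈1715/40⌉ − ⌈1676/40⌉ = 43 − 42 = 1
n=43: ⌈(44·39+38)/40⌉ − ⌈(43·39+38)/40⌉ = ⌈1754/40⌉ − ⌈1715/40⌉ = 44 − 43 = 1
n=44: ⌈(45·39+38)/40⌉ − ⌈(44·39+38)/40⌉ = ⌈1793/40⌉ − ⌈1754/40⌉ = 45 − 44 = 1
n=45: ⌈(46·39+38)/40⌉ − ⌈(45·39+38)/40⌉ = ⌈1832/40⌉ − ⌈1793/40⌉ = 46 − 45 = 1
n=46: ⌈(47·39+38)/40⌉ − ⌈(46·39+38)/40⌉ = ⌈1871/40⌉ − ⌈1832/40⌉ = 47 − 46 = 1
n=47: ⌈(48·39+38)/40⌉ − ⌈(47·39+38)/40⌉ = ⌈1910/40⌉ − ⌈1871/40⌉ = 48 − 47 = 1
n=48: ⌈(49·39+38)/40⌉ − ⌈(48·39+38)/40⌉ = ⌈1949/40⌉ − ⌈1910/40⌉ = 49 − 48 = 1
n=49: ⌈(50·39+38)/40⌉ − ⌈(49·39+38)/40⌉ = ⌈1988/40⌉ − ⌈1949/40⌉ = 50 − 49 = 1
n=50: ⌈(51·39+38)/40⌉ − ⌈(50·39+38)/40⌉ = ⌈2027/40⌉ − ⌈1988/40⌉ = 51 − 50 = 1
n=51: ⌈(52·39+38)/40⌉ − ⌈(51·39+38)/40⌉ = ⌈2066/40⌉ − ⌈2027/40⌉ = 52 − 51 = 1
n=52: ⌈(53·39+38)/40⌉ − ⌈(52·39+38)/40⌉ = ⌈2105/40⌉ − ⌈2066/40⌉ = 53 − 52 = 1
n=53: ⌈(54·39+38)/40⌉ − ⌈(53·39+38)/40⌉ = ⌈2144/40⌉ − ⌈2105/40⌉ = 54 − 53 = 1
n=54: ⌈(55·39+38)/40⌉ − ⌈(54·39+38)/40⌉ = ⌈2183/40⌉ − ⌈2144/40⌉ = 55 − 54 = 1
n=55: ⌈(56·39+38)/40⌉ − ⌈(55·39+38)/40⌉ = ⌈2222/40⌉ − ⌈2183/40⌉ = 56 − 55 = 1
n=56: ⌈(57·39+38)/40⌉ − ⌈(56·39+38)/40⌉ = ⌈2261/40⌉ − ⌈2222/40⌉ = 57 − 56 = 1
n=57: ⌈(58·39+38)/40⌉ − ⌈(57·39+38)/40⌉ = ⌈2300/40⌉ − ⌈2261/40⌉ = 58 − 57 = 1
n=58: ⌈(59·39+38)/40⌉ − ⌈(58·39+38)/40⌉ = ⌈2339/40⌉ − ⌈2300/40⌉ = 59 − 58 = 1
n=59: ⌈(60·39+38)/40⌉ − ⌈(59·39+38)/40⌉ = ⌈2378/40⌉ − ⌈2339/40⌉ = 60 − 59 = 1
n=60: ⌈(61·39+38)/40⌉ − ⌈(60·39+38)/40⌉ = ⌈2417/40⌉ − ⌈2378/40⌉ = 61 − 60 = 1
n=61: ⌈(62·39+38)/40⌉ − ⌈(61·39+38)/40⌉ = ⌈2456/40⌉ − ⌈2417/40⌉ = 62 − 61 = 1
n=62: ⌈(63·39+38)/40⌉ − ⌈(62·39+38)/40⌉ = ⌈2495/40⌉ − ⌈2456/40⌉ = 63 − 62 = 1
n=63: ⌈(64·39+38)/40⌉ − ⌈(63·39+38)/40⌉ = ⌈2534/40⌉ − ⌈2495/40⌉ = 64 − 63 = 1
n=64: ⌈(65·39+38)/40⌉ − ⌈(64·39+38)/40⌉ = ⌈2573/40⌉ − ⌈2534/40⌉ = 65 − 64 = 1
n=65: ⌈(66·39+38)/40⌉ − ⌈(65·39+38)/40⌉ = ⌈2612/40⌉ − ⌈2573/40⌉ = 66 − 65 = 1
n=66: ⌈(67·39+38)/40⌉ − ⌈(66·39+38)/40⌉ = ⌈2651/40⌉ − ⌈2612/40⌉ = 67 − 66 = 1
n=67: ⌈(68·39+38)/40⌉ − ⌈(67·39+38)/40⌉ = ⌈2690/40⌉ − ⌈2651/40⌉ = 68 − 67 = 1
n=68: ⌈(69·39+38)/40⌉ − ⌈(68·39+38)/40⌉ = ⌈2729/40⌉ − ⌈2690/40⌉ = 69 − 68 = 1
n=69: ⌈(70·39+38)/40⌉ − ⌈(69·39+38)/40⌉ = ⌈2768/40⌉ − ⌈2729/40⌉ = 70 − 69 = 1
n=70: ⌈(71·39+38)/40⌉ − ⌈(70·39+38)/40⌉ = ⌈2807/40⌉ − ⌈2768/40⌉ = 71 − 70 = 1
n=71: ⌈(72·39+38)/40⌉ − ⌈(71·39+38)/40⌉ = ⌈2846/40⌉ − ⌈2807/40⌉ = 72 − 71 = 1
n=72: ⌈(73·39+38)/40⌉ − ⌈(72·39+38)/40⌉ = ⌈2885/40⌉ − ⌈2846/40⌉ = 73 − 72 = 1
n=73: ⌈(74·39+38)/40⌉ − ⌈(73·39+38)/40⌉ = ⌈2924/40⌉ − ⌈2885/40⌉ = 74 − 73 = 1
n=74: ⌈(75·39+38)/40⌉ − ⌈(74·39+38)/40⌉ = ⌈2963/40⌉ − ⌈2924/40⌉ = 75 − 74 = 1
n=75: ⌈(76·39+38)/40⌉ − ⌈(75·39+38)/40⌉ = ⌈3002/40⌉ − ⌈2963/40⌉ = 76 − 75 = 1
n=76: ⌈(77·39+38)/40⌉ − ⌈(76·39+38)/40⌉ = ⌈3041/40⌉ − ⌈3002/40⌉ = 77 − 76 = 1
n=77: ⌈(78·39+38)/40⌉ − ⌈(77·39+38)/40⌉ = ⌈3080/40⌉ − ⌈3041/40⌉ = 77 − 77 = 0
n=78: ⌈(79·39+38)/40⌉ − ⌈(78·39+38)/40⌉ = ⌈3119/40⌉ − ⌈3080/40⌉ = 78 − 77 = 1
n=79: ⌈(80·39+38)/40⌉ − ⌈(79·39+38)/40⌉ = ⌈3158/40⌉ − ⌈3119/40⌉ = 79 − 78 = 1
n=80: ⌈(81·39+38)/40⌉ − ⌈(80·39+38)/40⌉ = ⌈3197/40⌉ − ⌈3158/40⌉ = 80 − 79 = 1
n=81: ⌈(82·39+38)/40⌉ − ⌈(81·39+38)/40⌉ = ⌈3236/40⌉ − ⌈3197/40⌉ = 81 − 80 = 1
n=82: ⌈(83·39+38)/40⌉ − ⌈(82·39+38)/40⌉ = ⌈3275/40⌉ − ⌈3236/40⌉ = 82 − 81 = 1
n=83: ⌈(84·39+38)/40⌉ − ⌈(83·39+38)/40⌉ = ⌈3314/40⌉ − ⌈3275/40⌉ = 83 − 82 = 1
n=84: ⌈(85·39+38)/40⌉ − ⌈(84·39+38)/40⌉ = ⌈3353/40⌉ − ⌈3314/40⌉ = 84 − 83 = 1
n=85: ⌈(86·39+38)/40⌉ − ⌈(85·39+38)/40⌉ = ⌈3392/40⌉ − ⌈3353/40⌉ = 85 − 84 = 1
n=86: ⌈(87·39+38)/40⌉ − ⌈(86·39+38)/40⌉ = ⌈3431/40⌉ − ⌈3392/40⌉ = 86 − 85 = 1
n=87: ⌈(88·39+38)/40⌉ − ⌈(87·39+38)/40⌉ = ⌈3470/40⌉ − ⌈3431/40⌉ = 87 − 86 = 1
n=88: ⌈(89·39+38)/40⌉ − ⌈(88·39+38)/40⌉ = ⌈3509/40⌉ − ⌈3470/40⌉ = 88 − 87 = 1
n=89: ⌈(90·39+38)/40⌉ − ⌈(89·39+38)/40⌉ = ⌈3548/40⌉ − ⌈3509/40⌉ = 89 − 88 = 1

111111111111111111111111111111111111101111111111111111111111111111111111111110111111111111


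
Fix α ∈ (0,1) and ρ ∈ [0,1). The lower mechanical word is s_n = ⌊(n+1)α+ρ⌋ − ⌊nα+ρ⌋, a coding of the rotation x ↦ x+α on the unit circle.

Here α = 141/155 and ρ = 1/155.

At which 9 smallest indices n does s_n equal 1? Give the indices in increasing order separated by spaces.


n=0: ⌊142/155⌋−⌊1/155⌋ = 0−0 = 0
n=1: ⌊283/155⌋−⌊142/155⌋ = 1−0 = 1  ← one
n=2: ⌊424/155⌋−⌊283/155⌋ = 2−1 = 1  ← one
n=3: ⌊565/155⌋−⌊424/155⌋ = 3−2 = 1  ← one
n=4: ⌊706/155⌋−⌊565/155⌋ = 4−3 = 1  ← one
n=5: ⌊847/155⌋−⌊706/155⌋ = 5−4 = 1  ← one
n=6: ⌊988/155⌋−⌊847/155⌋ = 6−5 = 1  ← one
n=7: ⌊1129/155⌋−⌊988/155⌋ = 7−6 = 1  ← one
n=8: ⌊1270/155⌋−⌊1129/155⌋ = 8−7 = 1  ← one
n=9: ⌊1411/155⌋−⌊1270/155⌋ = 9−8 = 1  ← one
positions of the first 9 ones: 1 2 3 4 5 6 7 8 9

1 2 3 4 5 6 7 8 9


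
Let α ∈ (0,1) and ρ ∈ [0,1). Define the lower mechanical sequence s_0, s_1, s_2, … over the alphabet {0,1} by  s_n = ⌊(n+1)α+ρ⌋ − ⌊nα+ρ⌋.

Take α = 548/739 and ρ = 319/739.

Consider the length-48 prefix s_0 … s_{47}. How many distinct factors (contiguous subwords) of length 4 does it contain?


t_n = ⌊(n·548+319)/739⌋ for n = 0 … 48:
  n=0…9: ⌊319/739⌋=0 ⌊867/739⌋=1 ⌊1415/739⌋=1 ⌊1963/739⌋=2 ⌊2511/739⌋=3 ⌊3059/739⌋=4 ⌊3607/739⌋=4 ⌊4155/739⌋=5 ⌊4703/739⌋=6 ⌊5251/739⌋=7
  n=10…19: ⌊5799/739⌋=7 ⌊6347/739⌋=8 ⌊6895/739⌋=9 ⌊7443/739⌋=10 ⌊7991/739⌋=10 ⌊8539/739⌋=11 ⌊9087/739⌋=12 ⌊9635/739⌋=13 ⌊10183/739⌋=13 ⌊10731/739⌋=14
  n=20…29: ⌊11279/739⌋=15 ⌊11827/739⌋=16 ⌊12375/739⌋=16 ⌊12923/739⌋=17 ⌊13471/739⌋=18 ⌊14019/739⌋=18 ⌊14567/739⌋=19 ⌊15115/739⌋=20 ⌊15663/739⌋=21 ⌊16211/739⌋=21
  n=30…39: ⌊16759/739⌋=22 ⌊17307/739⌋=23 ⌊17855/739⌋=24 ⌊18403/739⌋=24 ⌊18951/739⌋=25 ⌊19499/739⌋=26 ⌊20047/739⌋=27 ⌊20595/739⌋=27 ⌊21143/739⌋=28 ⌊21691/739⌋=29
  n=40…48: ⌊22239/739⌋=30 ⌊22787/739⌋=30 ⌊23335/739⌋=31 ⌊23883/739⌋=32 ⌊24431/739⌋=33 ⌊24979/739⌋=33 ⌊25527/739⌋=34 ⌊26075/739⌋=35 ⌊26623/739⌋=36
s_n = t_(n+1) − t_n for n = 0 … 47 gives
prefix = 101110111011101110111011011101110111011101110111
slide a length-4 window over [0..3] … [44..47] (45 windows); first occurrence of each distinct factor:
  [  0..  3] 1011
  [  1..  4] 0111
  [  2..  5] 1110
  [  3..  6] 1101
  [ 21.. 24] 0110
  (the other 40 windows repeat one of these)
distinct factors: {0110, 0111, 1011, 1101, 1110}
count = 5  (Sturmian bound for length 4 is 5)

5


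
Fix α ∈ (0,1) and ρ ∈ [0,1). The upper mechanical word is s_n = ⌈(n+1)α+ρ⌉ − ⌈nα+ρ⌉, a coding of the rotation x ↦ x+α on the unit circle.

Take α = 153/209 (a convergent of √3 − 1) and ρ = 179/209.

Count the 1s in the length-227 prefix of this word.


167

#1s = Σ_{n=0}^{226} s_n = Σ_{n=0}^{226} (⌈(n+1)α+ρ⌉ − ⌈nα+ρ⌉)
the sum telescopes: every ⌈nα+ρ⌉ with 0 < n < 227 appears once with + and once with −, leaving ⌈227α+ρ⌉ − ⌈0·α+ρ⌉
227α + ρ = (227·153 + 179) / 209 = 34910/209
ρ = 179/209
⌈34910/209⌉ = 168,  ⌈179/209⌉ = 1
#1s = 168 − 1 = 167


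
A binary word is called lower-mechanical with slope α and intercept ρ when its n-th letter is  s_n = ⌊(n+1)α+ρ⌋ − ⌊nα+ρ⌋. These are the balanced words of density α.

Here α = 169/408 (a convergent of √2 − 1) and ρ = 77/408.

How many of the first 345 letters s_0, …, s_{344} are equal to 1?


#1s = Σ_{n=0}^{344} s_n = Σ_{n=0}^{344} (⌊(n+1)α+ρ⌋ − ⌊nα+ρ⌋)
the sum telescopes: every ⌊nα+ρ⌋ with 0 < n < 345 appears once with + and once with −, leaving ⌊345α+ρ⌋ − ⌊0·α+ρ⌋
345α + ρ = (345·169 + 77) / 408 = 58382/408
ρ = 77/408
⌊58382/408⌋ = 143,  ⌊77/408⌋ = 0
#1s = 143 − 0 = 143

143


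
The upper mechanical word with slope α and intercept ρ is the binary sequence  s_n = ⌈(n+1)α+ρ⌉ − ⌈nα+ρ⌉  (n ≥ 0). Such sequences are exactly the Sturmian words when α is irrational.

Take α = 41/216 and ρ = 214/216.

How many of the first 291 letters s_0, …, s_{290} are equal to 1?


56

#1s = Σ_{n=0}^{290} s_n = Σ_{n=0}^{290} (⌈(n+1)α+ρ⌉ − ⌈nα+ρ⌉)
the sum telescopes: every ⌈nα+ρ⌉ with 0 < n < 291 appears once with + and once with −, leaving ⌈291α+ρ⌉ − ⌈0·α+ρ⌉
291α + ρ = (291·41 + 214) / 216 = 12145/216
ρ = 214/216
⌈12145/216⌉ = 57,  ⌈214/216⌉ = 1
#1s = 57 − 1 = 56


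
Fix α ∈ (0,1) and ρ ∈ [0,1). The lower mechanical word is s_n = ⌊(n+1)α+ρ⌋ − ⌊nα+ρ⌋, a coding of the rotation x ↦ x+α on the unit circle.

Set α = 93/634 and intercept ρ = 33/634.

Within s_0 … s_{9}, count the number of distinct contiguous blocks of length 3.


4

t_n = ⌊(n·93+33)/634⌋ for n = 0 … 10:
  n=0…9: ⌊33/634⌋=0 ⌊126/634⌋=0 ⌊219/634⌋=0 ⌊312/634⌋=0 ⌊405/634⌋=0 ⌊498/634⌋=0 ⌊591/634⌋=0 ⌊684/634⌋=1 ⌊777/634⌋=1 ⌊870/634⌋=1
  n=10: ⌊963/634⌋=1
s_n = t_(n+1) − t_n for n = 0 … 9 gives
prefix = 0000001000
slide a length-3 window over [0..2] … [7..9] (8 windows); first occurrence of each distinct factor:
  [  0..  2] 000
  [  4..  6] 001
  [  5..  7] 010
  [  6..  8] 100
  (the other 4 windows repeat one of these)
distinct factors: {000, 001, 010, 100}
count = 4  (Sturmian bound for length 3 is 4)


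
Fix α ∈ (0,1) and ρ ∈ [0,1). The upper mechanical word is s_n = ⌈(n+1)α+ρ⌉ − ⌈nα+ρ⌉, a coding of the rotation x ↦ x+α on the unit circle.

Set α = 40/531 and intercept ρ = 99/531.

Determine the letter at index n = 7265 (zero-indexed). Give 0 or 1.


0

(n+1)α + ρ = (7266·40 + 99) / 531 = 290739/531
nα + ρ     = (7265·40 + 99) / 531 = 290699/531
⌈290739/531⌉ = 548,  ⌈290699/531⌉ = 548
s_{7265} = 548 − 548 = 0


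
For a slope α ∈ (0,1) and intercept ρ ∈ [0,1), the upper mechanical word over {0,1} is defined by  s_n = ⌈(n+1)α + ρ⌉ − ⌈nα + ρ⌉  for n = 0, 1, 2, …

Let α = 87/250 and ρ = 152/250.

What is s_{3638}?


0

(n+1)α + ρ = (3639·87 + 152) / 250 = 316745/250
nα + ρ     = (3638·87 + 152) / 250 = 316658/250
⌈316745/250⌉ = 1267,  ⌈316658/250⌉ = 1267
s_{3638} = 1267 − 1267 = 0


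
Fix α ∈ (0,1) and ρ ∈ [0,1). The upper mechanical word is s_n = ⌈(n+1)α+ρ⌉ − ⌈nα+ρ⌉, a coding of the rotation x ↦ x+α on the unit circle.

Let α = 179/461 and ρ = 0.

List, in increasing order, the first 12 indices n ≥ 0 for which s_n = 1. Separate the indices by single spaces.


n=0: ⌈179/461⌉−⌈0/461⌉ = 1−0 = 1  ← one
n=1: ⌈358/461⌉−⌈179/461⌉ = 1−1 = 0
n=2: ⌈537/461⌉−⌈358/461⌉ = 2−1 = 1  ← one
n=3: ⌈716/461⌉−⌈537/461⌉ = 2−2 = 0
n=4: ⌈895/461⌉−⌈716/461⌉ = 2−2 = 0
n=5: ⌈1074/461⌉−⌈895/461⌉ = 3−2 = 1  ← one
n=6: ⌈1253/461⌉−⌈1074/461⌉ = 3−3 = 0
n=7: ⌈1432/461⌉−⌈1253/461⌉ = 4−3 = 1  ← one
n=8: ⌈1611/461⌉−⌈1432/461⌉ = 4−4 = 0
n=9: ⌈1790/461⌉−⌈1611/461⌉ = 4−4 = 0
n=10: ⌈1969/461⌉−⌈1790/461⌉ = 5−4 = 1  ← one
n=11: ⌈2148/461⌉−⌈1969/461⌉ = 5−5 = 0
n=12: ⌈2327/461⌉−⌈2148/461⌉ = 6−5 = 1  ← one
n=13: ⌈2506/461⌉−⌈2327/461⌉ = 6−6 = 0
n=14: ⌈2685/461⌉−⌈2506/461⌉ = 6−6 = 0
n=15: ⌈2864/461⌉−⌈2685/461⌉ = 7−6 = 1  ← one
n=16: ⌈3043/461⌉−⌈2864/461⌉ = 7−7 = 0
n=17: ⌈3222/461⌉−⌈3043/461⌉ = 7−7 = 0
n=18: ⌈3401/461⌉−⌈3222/461⌉ = 8−7 = 1  ← one
n=19: ⌈3580/461⌉−⌈3401/461⌉ = 8−8 = 0
n=20: ⌈3759/461⌉−⌈3580/461⌉ = 9−8 = 1  ← one
n=21: ⌈3938/461⌉−⌈3759/461⌉ = 9−9 = 0
n=22: ⌈4117/461⌉−⌈3938/461⌉ = 9−9 = 0
n=23: ⌈4296/461⌉−⌈4117/461⌉ = 10−9 = 1  ← one
n=24: ⌈4475/461⌉−⌈4296/461⌉ = 10−10 = 0
n=25: ⌈4654/461⌉−⌈4475/461⌉ = 11−10 = 1  ← one
n=26: ⌈4833/461⌉−⌈4654/461⌉ = 11−11 = 0
n=27: ⌈5012/461⌉−⌈4833/461⌉ = 11−11 = 0
n=28: ⌈5191/461⌉−⌈5012/461⌉ = 12−11 = 1  ← one
positions of the first 12 ones: 0 2 5 7 10 12 15 18 20 23 25 28

0 2 5 7 10 12 15 18 20 23 25 28


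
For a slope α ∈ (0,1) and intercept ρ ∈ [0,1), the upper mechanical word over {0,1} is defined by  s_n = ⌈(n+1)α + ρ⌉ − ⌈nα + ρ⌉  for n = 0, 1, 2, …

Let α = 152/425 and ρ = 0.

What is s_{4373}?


1

(n+1)α + ρ = (4374·152) / 425 = 664848/425
nα + ρ     = (4373·152) / 425 = 664696/425
⌈664848/425⌉ = 1565,  ⌈664696/425⌉ = 1564
s_{4373} = 1565 − 1564 = 1


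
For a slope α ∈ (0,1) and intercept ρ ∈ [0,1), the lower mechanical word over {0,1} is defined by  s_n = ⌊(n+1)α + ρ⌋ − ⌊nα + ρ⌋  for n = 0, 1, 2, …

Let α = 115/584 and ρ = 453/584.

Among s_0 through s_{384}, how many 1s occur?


76

#1s = Σ_{n=0}^{384} s_n = Σ_{n=0}^{384} (⌊(n+1)α+ρ⌋ − ⌊nα+ρ⌋)
the sum telescopes: every ⌊nα+ρ⌋ with 0 < n < 385 appears once with + and once with −, leaving ⌊385α+ρ⌋ − ⌊0·α+ρ⌋
385α + ρ = (385·115 + 453) / 584 = 44728/584
ρ = 453/584
⌊44728/584⌋ = 76,  ⌊453/584⌋ = 0
#1s = 76 − 0 = 76


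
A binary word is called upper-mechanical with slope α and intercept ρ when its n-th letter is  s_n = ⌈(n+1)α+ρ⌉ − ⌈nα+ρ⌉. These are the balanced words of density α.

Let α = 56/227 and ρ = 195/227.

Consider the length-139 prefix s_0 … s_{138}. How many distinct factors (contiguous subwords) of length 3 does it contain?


t_n = ⌈(n·56+195)/227⌉ for n = 0 … 139:
  n=0…9: ⌈195/227⌉=1 ⌈251/227⌉=2 ⌈307/227⌉=2 ⌈363/227⌉=2 ⌈419/227⌉=2 ⌈475/227⌉=3 ⌈531/227⌉=3 ⌈587/227⌉=3 ⌈643/227⌉=3 ⌈699/227⌉=4
  n=10…19: ⌈755/227⌉=4 ⌈811/227⌉=4 ⌈867/227⌉=4 ⌈923/227⌉=5 ⌈979/227⌉=5 ⌈1035/227⌉=5 ⌈1091/227⌉=5 ⌈1147/227⌉=6 ⌈1203/227⌉=6 ⌈1259/227⌉=6
  n=20…29: ⌈1315/227⌉=6 ⌈1371/227⌉=7 ⌈1427/227⌉=7 ⌈1483/227⌉=7 ⌈1539/227⌉=7 ⌈1595/227⌉=8 ⌈1651/227⌉=8 ⌈1707/227⌉=8 ⌈1763/227⌉=8 ⌈1819/227⌉=9
  n=30…39: ⌈1875/227⌉=9 ⌈1931/227⌉=9 ⌈1987/227⌉=9 ⌈2043/227⌉=9 ⌈2099/227⌉=10 ⌈2155/227⌉=10 ⌈2211/227⌉=10 ⌈2267/227⌉=10 ⌈2323/227⌉=11 ⌈2379/227⌉=11
  n=40…49: ⌈2435/227⌉=11 ⌈2491/227⌉=11 ⌈2547/227⌉=12 ⌈2603/227⌉=12 ⌈2659/227⌉=12 ⌈2715/227⌉=12 ⌈2771/227⌉=13 ⌈2827/227⌉=13 ⌈2883/227⌉=13 ⌈2939/227⌉=13
  n=50…59: ⌈2995/227⌉=14 ⌈3051/227⌉=14 ⌈3107/227⌉=14 ⌈3163/227⌉=14 ⌈3219/227⌉=15 ⌈3275/227⌉=15 ⌈3331/227⌉=15 ⌈3387/227⌉=15 ⌈3443/227⌉=16 ⌈3499/227⌉=16
  n=60…69: ⌈3555/227⌉=16 ⌈3611/227⌉=16 ⌈3667/227⌉=17 ⌈3723/227⌉=17 ⌈3779/227⌉=17 ⌈3835/227⌉=17 ⌈3891/227⌉=18 ⌈3947/227⌉=18 ⌈4003/227⌉=18 ⌈4059/227⌉=18
  n=70…79: ⌈4115/227⌉=19 ⌈4171/227⌉=19 ⌈4227/227⌉=19 ⌈4283/227⌉=19 ⌈4339/227⌉=20 ⌈4395/227⌉=20 ⌈4451/227⌉=20 ⌈4507/227⌉=20 ⌈4563/227⌉=21 ⌈4619/227⌉=21
  n=80…89: ⌈4675/227⌉=21 ⌈4731/227⌉=21 ⌈4787/227⌉=22 ⌈4843/227⌉=22 ⌈4899/227⌉=22 ⌈4955/227⌉=22 ⌈5011/227⌉=23 ⌈5067/227⌉=23 ⌈5123/227⌉=23 ⌈5179/227⌉=23
  n=90…99: ⌈5235/227⌉=24 ⌈5291/227⌉=24 ⌈5347/227⌉=24 ⌈5403/227⌉=24 ⌈5459/227⌉=25 ⌈5515/227⌉=25 ⌈5571/227⌉=25 ⌈5627/227⌉=25 ⌈5683/227⌉=26 ⌈5739/227⌉=26
  n=100…109: ⌈5795/227⌉=26 ⌈5851/227⌉=26 ⌈5907/227⌉=27 ⌈5963/227⌉=27 ⌈6019/227⌉=27 ⌈6075/227⌉=27 ⌈6131/227⌉=28 ⌈6187/227⌉=28 ⌈6243/227⌉=28 ⌈6299/227⌉=28
  n=110…119: ⌈6355/227⌉=28 ⌈6411/227⌉=29 ⌈6467/227⌉=29 ⌈6523/227⌉=29 ⌈6579/227⌉=29 ⌈6635/227⌉=30 ⌈6691/227⌉=30 ⌈6747/227⌉=30 ⌈6803/227⌉=30 ⌈6859/227⌉=31
  n=120…129: ⌈6915/227⌉=31 ⌈6971/227⌉=31 ⌈7027/227⌉=31 ⌈7083/227⌉=32 ⌈7139/227⌉=32 ⌈7195/227⌉=32 ⌈7251/227⌉=32 ⌈7307/227⌉=33 ⌈7363/227⌉=33 ⌈7419/227⌉=33
  n=130…139: ⌈7475/227⌉=33 ⌈7531/227⌉=34 ⌈7587/227⌉=34 ⌈7643/227⌉=34 ⌈7699/227⌉=34 ⌈7755/227⌉=35 ⌈7811/227⌉=35 ⌈7867/227⌉=35 ⌈7923/227⌉=35 ⌈7979/227⌉=36
s_n = t_(n+1) − t_n for n = 0 … 138 gives
prefix = 1000100010001000100010001000100001000100010001000100010001000100010001000100010001000100010001000100010001000010001000100010001000100010001
slide a length-3 window over [0..2] … [136..138] (137 windows); first occurrence of each distinct factor:
  [  0..  2] 100
  [  1..  3] 000
  [  2..  4] 001
  [  3..  5] 010
  (the other 133 windows repeat one of these)
distinct factors: {000, 001, 010, 100}
count = 4  (Sturmian bound for length 3 is 4)

4


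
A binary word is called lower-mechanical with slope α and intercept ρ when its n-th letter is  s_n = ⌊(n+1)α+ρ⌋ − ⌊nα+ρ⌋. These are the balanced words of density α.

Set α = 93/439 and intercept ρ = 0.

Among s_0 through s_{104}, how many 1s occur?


22

#1s = Σ_{n=0}^{104} s_n = Σ_{n=0}^{104} (⌊(n+1)α+ρ⌋ − ⌊nα+ρ⌋)
the sum telescopes: every ⌊nα+ρ⌋ with 0 < n < 105 appears once with + and once with −, leaving ⌊105α+ρ⌋ − ⌊0·α+ρ⌋
105α + ρ = (105·93) / 439 = 9765/439
ρ = 0/439
⌊9765/439⌋ = 22,  ⌊0/439⌋ = 0
#1s = 22 − 0 = 22


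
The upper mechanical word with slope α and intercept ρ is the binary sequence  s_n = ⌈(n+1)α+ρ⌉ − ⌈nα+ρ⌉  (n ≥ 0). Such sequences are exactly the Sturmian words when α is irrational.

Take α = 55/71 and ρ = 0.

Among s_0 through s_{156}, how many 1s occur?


#1s = Σ_{n=0}^{156} s_n = Σ_{n=0}^{156} (⌈(n+1)α+ρ⌉ − ⌈nα+ρ⌉)
the sum telescopes: every ⌈nα+ρ⌉ with 0 < n < 157 appears once with + and once with −, leaving ⌈157α+ρ⌉ − ⌈0·α+ρ⌉
157α + ρ = (157·55) / 71 = 8635/71
ρ = 0/71
⌈8635/71⌉ = 122,  ⌈0/71⌉ = 0
#1s = 122 − 0 = 122

122


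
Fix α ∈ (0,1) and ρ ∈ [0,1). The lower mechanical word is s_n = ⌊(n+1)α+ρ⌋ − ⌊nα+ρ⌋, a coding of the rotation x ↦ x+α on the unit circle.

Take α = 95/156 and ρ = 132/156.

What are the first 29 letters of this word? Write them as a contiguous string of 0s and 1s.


n=0: ⌊(1·95+132)/156⌋ − ⌊(0·95+132)/156⌋ = ⌊227/156⌋ − ⌊132/156⌋ = 1 − 0 = 1
n=1: ⌊(2·95+132)/156⌋ − ⌊(1·95+132)/156⌋ = ⌊322/156⌋ − ⌊227/156⌋ = 2 − 1 = 1
n=2: ⌊(3·95+132)/156⌋ − ⌊(2·95+132)/156⌋ = ⌊417/156⌋ − ⌊322/156⌋ = 2 − 2 = 0
n=3: ⌊(4·95+132)/156⌋ − ⌊(3·95+132)/156⌋ = ⌊512/156⌋ − ⌊417/156⌋ = 3 − 2 = 1
n=4: ⌊(5·95+132)/156⌋ − ⌊(4·95+132)/156⌋ = ⌊607/156⌋ − ⌊512/156⌋ = 3 − 3 = 0
n=5: ⌊(6·95+132)/156⌋ − ⌊(5·95+132)/156⌋ = ⌊702/156⌋ − ⌊607/156⌋ = 4 − 3 = 1
n=6: ⌊(7·95+132)/156⌋ − ⌊(6·95+132)/156⌋ = ⌊797/156⌋ − ⌊702/156⌋ = 5 − 4 = 1
n=7: ⌊(8·95+132)/156⌋ − ⌊(7·95+132)/156⌋ = ⌊892/156⌋ − ⌊797/156⌋ = 5 − 5 = 0
n=8: ⌊(9·95+132)/156⌋ − ⌊(8·95+132)/156⌋ = ⌊987/156⌋ − ⌊892/156⌋ = 6 − 5 = 1
n=9: ⌊(10·95+132)/156⌋ − ⌊(9·95+132)/156⌋ = ⌊1082/156⌋ − ⌊987/156⌋ = 6 − 6 = 0
n=10: ⌊(11·95+132)/156⌋ − ⌊(10·95+132)/156⌋ = ⌊1177/156⌋ − ⌊1082/156⌋ = 7 − 6 = 1
n=11: ⌊(12·95+132)/156⌋ − ⌊(11·95+132)/156⌋ = ⌊1272/156⌋ − ⌊1177/156⌋ = 8 − 7 = 1
n=12: ⌊(13·95+132)/156⌋ − ⌊(12·95+132)/156⌋ = ⌊1367/156⌋ − ⌊1272/156⌋ = 8 − 8 = 0
n=13: ⌊(14·95+132)/156⌋ − ⌊(13·95+132)/156⌋ = ⌊1462/156⌋ − ⌊1367/156⌋ = 9 − 8 = 1
n=14: ⌊(15·95+132)/156⌋ − ⌊(14·95+132)/156⌋ = ⌊1557/156⌋ − ⌊1462/156⌋ = 9 − 9 = 0
n=15: ⌊(16·95+132)/156⌋ − ⌊(15·95+132)/156⌋ = ⌊1652/156⌋ − ⌊1557/156⌋ = 10 − 9 = 1
n=16: ⌊(17·95+132)/156⌋ − ⌊(16·95+132)/156⌋ = ⌊1747/156⌋ − ⌊1652/156⌋ = 11 − 10 = 1
n=17: ⌊(18·95+132)/156⌋ − ⌊(17·95+132)/156⌋ = ⌊1842/156⌋ − ⌊1747/156⌋ = 11 − 11 = 0
n=18: ⌊(19·95+132)/156⌋ − ⌊(18·95+132)/156⌋ = ⌊1937/156⌋ − ⌊1842/156⌋ = 12 − 11 = 1
n=19: ⌊(20·95+132)/156⌋ − ⌊(19·95+132)/156⌋ = ⌊2032/156⌋ − ⌊1937/156⌋ = 13 − 12 = 1
n=20: ⌊(21·95+132)/156⌋ − ⌊(20·95+132)/156⌋ = ⌊2127/156⌋ − ⌊2032/156⌋ = 13 − 13 = 0
n=21: ⌊(22·95+132)/156⌋ − ⌊(21·95+132)/156⌋ = ⌊2222/156⌋ − ⌊2127/156⌋ = 14 − 13 = 1
n=22: ⌊(23·95+132)/156⌋ − ⌊(22·95+132)/156⌋ = ⌊2317/156⌋ − ⌊2222/156⌋ = 14 − 14 = 0
n=23: ⌊(24·95+132)/156⌋ − ⌊(23·95+132)/156⌋ = ⌊2412/156⌋ − ⌊2317/156⌋ = 15 − 14 = 1
n=24: ⌊(25·95+132)/156⌋ − ⌊(24·95+132)/156⌋ = ⌊2507/156⌋ − ⌊2412/156⌋ = 16 − 15 = 1
n=25: ⌊(26·95+132)/156⌋ − ⌊(25·95+132)/156⌋ = ⌊2602/156⌋ − ⌊2507/156⌋ = 16 − 16 = 0
n=26: ⌊(27·95+132)/156⌋ − ⌊(26·95+132)/156⌋ = ⌊2697/156⌋ − ⌊2602/156⌋ = 17 − 16 = 1
n=27: ⌊(28·95+132)/156⌋ − ⌊(27·95+132)/156⌋ = ⌊2792/156⌋ − ⌊2697/156⌋ = 17 − 17 = 0
n=28: ⌊(29·95+132)/156⌋ − ⌊(28·95+132)/156⌋ = ⌊2887/156⌋ − ⌊2792/156⌋ = 18 − 17 = 1

11010110101101011011010110101
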